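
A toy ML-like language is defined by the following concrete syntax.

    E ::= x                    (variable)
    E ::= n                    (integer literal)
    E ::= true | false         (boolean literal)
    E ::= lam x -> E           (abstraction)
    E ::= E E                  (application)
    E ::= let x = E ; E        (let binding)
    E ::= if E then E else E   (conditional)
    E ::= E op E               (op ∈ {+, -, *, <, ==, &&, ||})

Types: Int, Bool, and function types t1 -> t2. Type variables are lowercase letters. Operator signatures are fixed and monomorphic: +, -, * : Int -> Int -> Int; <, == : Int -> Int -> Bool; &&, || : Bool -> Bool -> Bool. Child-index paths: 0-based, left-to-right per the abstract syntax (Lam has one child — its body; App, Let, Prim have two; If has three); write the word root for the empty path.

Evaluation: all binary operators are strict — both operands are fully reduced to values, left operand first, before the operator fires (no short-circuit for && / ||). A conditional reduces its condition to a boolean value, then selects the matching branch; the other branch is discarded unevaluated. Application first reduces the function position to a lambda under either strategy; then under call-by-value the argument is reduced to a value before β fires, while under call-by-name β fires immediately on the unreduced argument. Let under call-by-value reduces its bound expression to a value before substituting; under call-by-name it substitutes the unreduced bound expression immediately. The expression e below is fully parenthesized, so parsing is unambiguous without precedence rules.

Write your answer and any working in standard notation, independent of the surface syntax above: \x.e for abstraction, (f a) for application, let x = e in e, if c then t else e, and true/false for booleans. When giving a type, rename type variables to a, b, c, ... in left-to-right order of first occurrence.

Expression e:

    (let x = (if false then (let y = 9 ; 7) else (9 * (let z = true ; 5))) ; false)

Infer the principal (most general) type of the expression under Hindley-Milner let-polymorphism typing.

Derivation:
  unify Bool ~ Bool
let y : Int
  unify Int ~ Int
let z : Bool
  unify Int ~ Int
  unify Int ~ Int
let x : Int

Answer: Bool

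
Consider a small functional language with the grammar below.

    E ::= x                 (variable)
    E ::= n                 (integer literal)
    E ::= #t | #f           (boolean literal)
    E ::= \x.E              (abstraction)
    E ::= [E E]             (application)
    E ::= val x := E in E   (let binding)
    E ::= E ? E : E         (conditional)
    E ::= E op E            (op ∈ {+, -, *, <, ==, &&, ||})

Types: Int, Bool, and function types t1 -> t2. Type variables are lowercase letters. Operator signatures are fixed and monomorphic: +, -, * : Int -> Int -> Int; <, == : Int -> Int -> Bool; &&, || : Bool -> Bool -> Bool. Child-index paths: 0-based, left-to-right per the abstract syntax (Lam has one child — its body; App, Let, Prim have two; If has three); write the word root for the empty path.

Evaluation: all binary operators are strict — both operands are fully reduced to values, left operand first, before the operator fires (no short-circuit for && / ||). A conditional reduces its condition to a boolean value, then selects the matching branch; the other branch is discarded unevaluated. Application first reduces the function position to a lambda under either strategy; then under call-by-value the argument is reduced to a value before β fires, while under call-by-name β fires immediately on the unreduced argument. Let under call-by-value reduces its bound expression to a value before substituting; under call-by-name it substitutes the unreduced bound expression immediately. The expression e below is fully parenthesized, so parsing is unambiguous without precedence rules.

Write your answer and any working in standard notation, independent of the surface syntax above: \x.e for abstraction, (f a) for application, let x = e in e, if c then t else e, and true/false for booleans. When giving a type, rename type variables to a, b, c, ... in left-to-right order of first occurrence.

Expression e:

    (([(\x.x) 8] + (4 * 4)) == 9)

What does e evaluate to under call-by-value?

Answer: false

Working:
step 0: ((((\x.x) 8) + (4 * 4)) == 9)
step 1: [beta@0.0] ((8 + (4 * 4)) == 9)
step 2: [delta@0.1] ((8 + 16) == 9)
step 3: [delta@0] (24 == 9)
step 4: [delta@root] false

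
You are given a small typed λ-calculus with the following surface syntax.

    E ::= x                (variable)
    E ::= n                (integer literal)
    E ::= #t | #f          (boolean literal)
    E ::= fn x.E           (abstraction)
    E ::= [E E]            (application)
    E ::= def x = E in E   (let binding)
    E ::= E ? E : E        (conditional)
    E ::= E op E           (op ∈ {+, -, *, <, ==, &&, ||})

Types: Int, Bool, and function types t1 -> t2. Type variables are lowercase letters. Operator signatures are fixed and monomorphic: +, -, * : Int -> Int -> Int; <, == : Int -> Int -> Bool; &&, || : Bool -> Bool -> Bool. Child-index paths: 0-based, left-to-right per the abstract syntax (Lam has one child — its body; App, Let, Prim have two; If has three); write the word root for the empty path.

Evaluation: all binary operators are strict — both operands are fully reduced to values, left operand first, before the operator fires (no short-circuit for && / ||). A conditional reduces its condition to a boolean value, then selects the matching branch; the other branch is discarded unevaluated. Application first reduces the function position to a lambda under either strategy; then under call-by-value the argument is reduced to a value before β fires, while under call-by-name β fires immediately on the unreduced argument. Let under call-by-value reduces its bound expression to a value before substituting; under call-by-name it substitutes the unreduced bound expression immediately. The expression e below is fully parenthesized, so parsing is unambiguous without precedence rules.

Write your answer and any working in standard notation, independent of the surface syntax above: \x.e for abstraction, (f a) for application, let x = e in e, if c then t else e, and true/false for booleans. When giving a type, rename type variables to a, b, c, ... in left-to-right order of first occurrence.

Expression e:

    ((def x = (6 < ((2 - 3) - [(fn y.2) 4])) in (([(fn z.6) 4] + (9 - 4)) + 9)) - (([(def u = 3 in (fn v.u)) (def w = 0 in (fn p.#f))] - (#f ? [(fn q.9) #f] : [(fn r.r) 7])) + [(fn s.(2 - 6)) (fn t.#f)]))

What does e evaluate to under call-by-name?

Working:
step 0: ((let x = (6 < ((2 - 3) - ((\y.2) 4))) in ((((\z.6) 4) + (9 - 4)) + 9)) - ((((let u = 3 in (\v.u)) (let w = 0 in (\p.false))) - (if false then ((\q.9) false) else ((\r.r) 7))) + ((\s.(2 - 6)) (\t.false))))
step 1: [let@0] (((((\z.6) 4) + (9 - 4)) + 9) - ((((let u = 3 in (\v.u)) (let w = 0 in (\p.false))) - (if false then ((\q.9) false) else ((\r.r) 7))) + ((\s.(2 - 6)) (\t.false))))
step 2: [beta@0.0.0] (((6 + (9 - 4)) + 9) - ((((let u = 3 in (\v.u)) (let w = 0 in (\p.false))) - (if false then ((\q.9) false) else ((\r.r) 7))) + ((\s.(2 - 6)) (\t.false))))
step 3: [delta@0.0.1] (((6 + 5) + 9) - ((((let u = 3 in (\v.u)) (let w = 0 in (\p.false))) - (if false then ((\q.9) false) else ((\r.r) 7))) + ((\s.(2 - 6)) (\t.false))))
step 4: [delta@0.0] ((11 + 9) - ((((let u = 3 in (\v.u)) (let w = 0 in (\p.false))) - (if false then ((\q.9) false) else ((\r.r) 7))) + ((\s.(2 - 6)) (\t.false))))
step 5: [delta@0] (20 - ((((let u = 3 in (\v.u)) (let w = 0 in (\p.false))) - (if false then ((\q.9) false) else ((\r.r) 7))) + ((\s.(2 - 6)) (\t.false))))
step 6: [let@1.0.0.0] (20 - ((((\v.3) (let w = 0 in (\p.false))) - (if false then ((\q.9) false) else ((\r.r) 7))) + ((\s.(2 - 6)) (\t.false))))
step 7: [beta@1.0.0] (20 - ((3 - (if false then ((\q.9) false) else ((\r.r) 7))) + ((\s.(2 - 6)) (\t.false))))
step 8: [if@1.0.1] (20 - ((3 - ((\r.r) 7)) + ((\s.(2 - 6)) (\t.false))))
step 9: [beta@1.0.1] (20 - ((3 - 7) + ((\s.(2 - 6)) (\t.false))))
step 10: [delta@1.0] (20 - (-4 + ((\s.(2 - 6)) (\t.false))))
step 11: [beta@1.1] (20 - (-4 + (2 - 6)))
step 12: [delta@1.1] (20 - (-4 + -4))
step 13: [delta@1] (20 - -8)
step 14: [delta@root] 28

Answer: 28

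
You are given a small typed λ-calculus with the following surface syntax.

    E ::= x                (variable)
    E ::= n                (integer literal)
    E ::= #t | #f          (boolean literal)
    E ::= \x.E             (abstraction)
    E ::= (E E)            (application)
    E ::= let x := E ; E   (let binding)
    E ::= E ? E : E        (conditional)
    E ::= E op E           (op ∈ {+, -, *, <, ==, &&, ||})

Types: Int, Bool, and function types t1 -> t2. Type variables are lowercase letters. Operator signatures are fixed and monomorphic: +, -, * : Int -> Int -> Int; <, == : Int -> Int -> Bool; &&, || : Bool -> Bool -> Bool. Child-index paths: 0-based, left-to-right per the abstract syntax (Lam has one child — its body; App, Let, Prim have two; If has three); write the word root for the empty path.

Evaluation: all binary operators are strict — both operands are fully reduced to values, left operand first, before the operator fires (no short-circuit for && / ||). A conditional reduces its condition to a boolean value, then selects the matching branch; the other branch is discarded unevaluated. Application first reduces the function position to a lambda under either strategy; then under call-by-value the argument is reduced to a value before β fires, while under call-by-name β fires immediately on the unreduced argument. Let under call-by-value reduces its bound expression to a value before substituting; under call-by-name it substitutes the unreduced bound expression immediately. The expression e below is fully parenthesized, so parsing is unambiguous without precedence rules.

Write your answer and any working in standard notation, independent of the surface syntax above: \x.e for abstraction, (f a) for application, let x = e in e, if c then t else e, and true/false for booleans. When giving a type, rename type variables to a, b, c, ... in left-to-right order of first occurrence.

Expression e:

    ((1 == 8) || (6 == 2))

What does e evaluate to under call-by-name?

Answer: false

Derivation:
step 0: ((1 == 8) || (6 == 2))
step 1: [delta@0] (false || (6 == 2))
step 2: [delta@1] (false || false)
step 3: [delta@root] false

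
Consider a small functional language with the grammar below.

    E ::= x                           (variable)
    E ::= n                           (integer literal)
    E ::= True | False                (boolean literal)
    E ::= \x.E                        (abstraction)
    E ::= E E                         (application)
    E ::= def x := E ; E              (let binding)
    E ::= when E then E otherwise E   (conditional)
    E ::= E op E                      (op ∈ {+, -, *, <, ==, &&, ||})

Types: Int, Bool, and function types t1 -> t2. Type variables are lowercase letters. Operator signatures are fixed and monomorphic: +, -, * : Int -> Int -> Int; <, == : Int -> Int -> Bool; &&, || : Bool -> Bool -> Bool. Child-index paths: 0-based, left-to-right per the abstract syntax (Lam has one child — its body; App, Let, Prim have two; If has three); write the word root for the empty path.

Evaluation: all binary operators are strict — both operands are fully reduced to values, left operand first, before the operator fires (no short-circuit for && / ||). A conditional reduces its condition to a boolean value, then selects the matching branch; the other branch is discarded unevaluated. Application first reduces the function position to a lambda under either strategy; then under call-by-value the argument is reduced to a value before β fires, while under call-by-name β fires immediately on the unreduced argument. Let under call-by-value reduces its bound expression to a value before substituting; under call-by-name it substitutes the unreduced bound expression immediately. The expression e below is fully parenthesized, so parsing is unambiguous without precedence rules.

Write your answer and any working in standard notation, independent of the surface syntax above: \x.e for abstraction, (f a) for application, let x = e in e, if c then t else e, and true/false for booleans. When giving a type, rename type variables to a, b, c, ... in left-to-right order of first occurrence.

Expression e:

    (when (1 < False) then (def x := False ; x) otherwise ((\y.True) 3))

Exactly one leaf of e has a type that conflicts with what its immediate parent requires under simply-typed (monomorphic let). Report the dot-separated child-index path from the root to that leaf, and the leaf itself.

Derivation:
  unify Int ~ Int
  unify Bool ~ Int
  FAIL: mismatch Bool ~ Int

Answer: 0.1 : false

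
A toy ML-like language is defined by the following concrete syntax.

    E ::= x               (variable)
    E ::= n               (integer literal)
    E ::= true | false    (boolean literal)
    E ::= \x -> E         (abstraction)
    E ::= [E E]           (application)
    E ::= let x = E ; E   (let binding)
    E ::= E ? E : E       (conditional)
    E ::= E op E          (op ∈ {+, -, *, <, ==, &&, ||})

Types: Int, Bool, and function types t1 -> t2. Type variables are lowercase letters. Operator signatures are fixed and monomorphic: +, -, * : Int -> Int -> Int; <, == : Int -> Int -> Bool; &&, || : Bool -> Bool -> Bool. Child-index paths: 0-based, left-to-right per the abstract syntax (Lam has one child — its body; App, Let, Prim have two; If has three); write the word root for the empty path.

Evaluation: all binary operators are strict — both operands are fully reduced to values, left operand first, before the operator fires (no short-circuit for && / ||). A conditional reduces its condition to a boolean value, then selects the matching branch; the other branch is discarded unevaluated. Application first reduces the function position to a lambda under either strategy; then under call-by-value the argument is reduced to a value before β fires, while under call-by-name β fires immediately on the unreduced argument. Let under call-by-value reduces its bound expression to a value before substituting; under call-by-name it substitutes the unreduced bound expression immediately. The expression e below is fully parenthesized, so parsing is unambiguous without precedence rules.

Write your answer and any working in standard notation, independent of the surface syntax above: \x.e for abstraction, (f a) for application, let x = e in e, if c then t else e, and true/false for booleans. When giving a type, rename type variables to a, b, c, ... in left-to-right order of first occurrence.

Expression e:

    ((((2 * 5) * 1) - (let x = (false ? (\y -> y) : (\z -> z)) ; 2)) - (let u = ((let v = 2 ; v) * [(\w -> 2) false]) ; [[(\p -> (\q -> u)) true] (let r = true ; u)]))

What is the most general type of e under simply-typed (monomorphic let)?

Answer: Int

Trace:
  unify Int ~ Int
  unify Int ~ Int
  unify Int ~ Int
  unify Int ~ Int
  unify Int ~ Int
  unify Bool ~ Bool
y : a
\y._ : a -> a
z : b
\z._ : b -> b
  unify a -> a ~ b -> b
  unify a ~ b
  unify b ~ b
let x : b -> b
  unify Int ~ Int
  unify Int ~ Int
let v : Int
v : Int
  unify Int ~ Int
\w._ : c -> Int
  unify c -> Int ~ Bool -> d
  unify c ~ Bool
  unify Int ~ d
_ _ : Int
  unify Int ~ Int
let u : Int
u : Int
\q._ : f -> Int
\p._ : e -> f -> Int
  unify e -> f -> Int ~ Bool -> g
  unify e ~ Bool
  unify f -> Int ~ g
_ _ : f -> Int
let r : Bool
u : Int
  unify f -> Int ~ Int -> h
  unify f ~ Int
  unify Int ~ h
_ _ : Int
  unify Int ~ Int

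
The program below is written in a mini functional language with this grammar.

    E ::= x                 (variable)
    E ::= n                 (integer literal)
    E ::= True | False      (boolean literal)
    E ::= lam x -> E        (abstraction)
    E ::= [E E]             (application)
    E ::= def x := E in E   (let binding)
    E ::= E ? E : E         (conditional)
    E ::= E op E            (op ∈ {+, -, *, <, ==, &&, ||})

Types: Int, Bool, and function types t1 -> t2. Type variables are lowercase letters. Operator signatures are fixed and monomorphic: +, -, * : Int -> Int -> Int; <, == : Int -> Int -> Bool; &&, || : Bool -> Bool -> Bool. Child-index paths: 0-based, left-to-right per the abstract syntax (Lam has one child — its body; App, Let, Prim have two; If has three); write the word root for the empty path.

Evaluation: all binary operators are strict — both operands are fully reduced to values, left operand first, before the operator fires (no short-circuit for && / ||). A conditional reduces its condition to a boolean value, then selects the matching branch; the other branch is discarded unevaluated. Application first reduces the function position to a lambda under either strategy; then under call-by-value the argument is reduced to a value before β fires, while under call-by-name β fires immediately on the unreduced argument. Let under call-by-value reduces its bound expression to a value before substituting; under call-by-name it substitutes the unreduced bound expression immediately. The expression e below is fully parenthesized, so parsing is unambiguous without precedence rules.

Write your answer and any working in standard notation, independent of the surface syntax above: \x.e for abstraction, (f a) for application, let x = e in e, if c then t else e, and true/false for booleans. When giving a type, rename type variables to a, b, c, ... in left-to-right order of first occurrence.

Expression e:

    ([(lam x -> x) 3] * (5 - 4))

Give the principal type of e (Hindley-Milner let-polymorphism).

Answer: Int

Trace:
x : a
\x._ : a -> a
  unify a -> a ~ Int -> b
  unify a ~ Int
  unify Int ~ b
_ _ : Int
  unify Int ~ Int
  unify Int ~ Int
  unify Int ~ Int
  unify Int ~ Int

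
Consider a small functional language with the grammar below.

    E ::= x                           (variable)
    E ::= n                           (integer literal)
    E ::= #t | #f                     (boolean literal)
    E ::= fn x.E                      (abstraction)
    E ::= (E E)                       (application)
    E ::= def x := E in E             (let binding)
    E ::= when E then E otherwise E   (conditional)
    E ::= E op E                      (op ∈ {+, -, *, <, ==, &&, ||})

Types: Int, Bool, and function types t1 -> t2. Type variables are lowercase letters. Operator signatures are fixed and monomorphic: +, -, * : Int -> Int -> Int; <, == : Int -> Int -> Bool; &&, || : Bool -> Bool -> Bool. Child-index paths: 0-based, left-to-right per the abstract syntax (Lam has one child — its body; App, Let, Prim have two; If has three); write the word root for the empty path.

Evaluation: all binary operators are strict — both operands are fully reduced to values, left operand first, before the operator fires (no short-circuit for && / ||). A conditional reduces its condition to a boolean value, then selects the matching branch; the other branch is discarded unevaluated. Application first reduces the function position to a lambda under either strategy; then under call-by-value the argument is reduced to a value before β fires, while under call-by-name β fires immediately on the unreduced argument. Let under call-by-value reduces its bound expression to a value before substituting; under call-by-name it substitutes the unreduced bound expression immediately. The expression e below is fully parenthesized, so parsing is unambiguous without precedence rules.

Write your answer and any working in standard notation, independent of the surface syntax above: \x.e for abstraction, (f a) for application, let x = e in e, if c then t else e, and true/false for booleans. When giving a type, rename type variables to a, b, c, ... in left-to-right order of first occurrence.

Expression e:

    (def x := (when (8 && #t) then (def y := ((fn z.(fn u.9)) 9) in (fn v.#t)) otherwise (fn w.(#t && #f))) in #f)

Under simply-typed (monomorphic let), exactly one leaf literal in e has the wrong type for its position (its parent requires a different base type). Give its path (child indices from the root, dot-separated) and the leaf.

Answer: 0.0.0 : 8

Working:
  unify Int ~ Bool
  FAIL: mismatch Int ~ Bool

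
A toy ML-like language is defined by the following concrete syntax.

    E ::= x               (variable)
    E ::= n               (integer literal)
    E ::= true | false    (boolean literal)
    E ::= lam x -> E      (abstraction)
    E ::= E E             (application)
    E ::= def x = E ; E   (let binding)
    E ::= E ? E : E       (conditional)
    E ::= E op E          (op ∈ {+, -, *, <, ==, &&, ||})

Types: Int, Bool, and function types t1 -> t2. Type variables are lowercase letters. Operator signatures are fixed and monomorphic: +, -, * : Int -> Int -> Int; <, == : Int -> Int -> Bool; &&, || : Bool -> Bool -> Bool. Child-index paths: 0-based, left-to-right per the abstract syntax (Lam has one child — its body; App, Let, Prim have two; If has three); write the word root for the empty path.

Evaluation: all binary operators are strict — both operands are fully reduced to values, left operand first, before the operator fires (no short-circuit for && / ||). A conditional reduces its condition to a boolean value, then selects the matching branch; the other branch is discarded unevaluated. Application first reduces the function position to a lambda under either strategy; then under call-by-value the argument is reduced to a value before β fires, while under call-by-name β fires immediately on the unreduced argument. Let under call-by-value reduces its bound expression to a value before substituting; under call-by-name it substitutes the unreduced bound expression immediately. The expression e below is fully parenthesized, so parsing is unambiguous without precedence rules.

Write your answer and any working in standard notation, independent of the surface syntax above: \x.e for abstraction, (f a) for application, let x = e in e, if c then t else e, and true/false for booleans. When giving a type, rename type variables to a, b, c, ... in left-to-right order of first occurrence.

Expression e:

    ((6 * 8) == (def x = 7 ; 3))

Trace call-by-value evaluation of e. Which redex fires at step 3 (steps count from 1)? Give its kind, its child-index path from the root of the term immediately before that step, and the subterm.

Answer: delta at root : (48 == 3)

Derivation:
step 0: ((6 * 8) == (let x = 7 in 3))
step 1: [delta@0] (48 == (let x = 7 in 3))
step 2: [let@1] (48 == 3)
step 3: [delta@root] false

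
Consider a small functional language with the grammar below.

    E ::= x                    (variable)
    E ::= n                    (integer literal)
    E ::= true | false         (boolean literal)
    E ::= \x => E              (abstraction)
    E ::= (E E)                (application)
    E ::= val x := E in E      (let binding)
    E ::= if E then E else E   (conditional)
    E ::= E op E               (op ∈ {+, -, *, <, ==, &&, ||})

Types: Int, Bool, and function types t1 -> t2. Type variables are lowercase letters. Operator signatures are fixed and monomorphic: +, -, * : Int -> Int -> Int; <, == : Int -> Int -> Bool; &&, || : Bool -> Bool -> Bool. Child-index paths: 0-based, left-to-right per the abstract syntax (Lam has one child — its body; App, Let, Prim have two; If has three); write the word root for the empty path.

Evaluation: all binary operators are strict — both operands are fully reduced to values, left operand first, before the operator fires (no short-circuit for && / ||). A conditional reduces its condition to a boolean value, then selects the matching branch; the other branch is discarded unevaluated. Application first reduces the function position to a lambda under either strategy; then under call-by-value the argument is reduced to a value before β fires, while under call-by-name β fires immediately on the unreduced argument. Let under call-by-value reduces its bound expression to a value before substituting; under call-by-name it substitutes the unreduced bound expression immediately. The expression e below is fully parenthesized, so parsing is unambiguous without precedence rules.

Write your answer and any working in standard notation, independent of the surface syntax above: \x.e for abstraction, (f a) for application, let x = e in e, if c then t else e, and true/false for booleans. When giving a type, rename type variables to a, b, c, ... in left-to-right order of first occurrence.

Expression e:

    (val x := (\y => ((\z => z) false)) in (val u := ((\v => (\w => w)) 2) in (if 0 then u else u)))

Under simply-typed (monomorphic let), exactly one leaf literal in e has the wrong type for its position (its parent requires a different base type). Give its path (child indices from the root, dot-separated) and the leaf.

Trace:
z : b
\z._ : b -> b
  unify b -> b ~ Bool -> c
  unify b ~ Bool
  unify Bool ~ c
_ _ : Bool
\y._ : a -> Bool
let x : a -> Bool
w : e
\w._ : e -> e
\v._ : d -> e -> e
  unify d -> e -> e ~ Int -> f
  unify d ~ Int
  unify e -> e ~ f
_ _ : e -> e
let u : e -> e
  unify Int ~ Bool
  FAIL: mismatch Int ~ Bool

Answer: 1.1.0 : 0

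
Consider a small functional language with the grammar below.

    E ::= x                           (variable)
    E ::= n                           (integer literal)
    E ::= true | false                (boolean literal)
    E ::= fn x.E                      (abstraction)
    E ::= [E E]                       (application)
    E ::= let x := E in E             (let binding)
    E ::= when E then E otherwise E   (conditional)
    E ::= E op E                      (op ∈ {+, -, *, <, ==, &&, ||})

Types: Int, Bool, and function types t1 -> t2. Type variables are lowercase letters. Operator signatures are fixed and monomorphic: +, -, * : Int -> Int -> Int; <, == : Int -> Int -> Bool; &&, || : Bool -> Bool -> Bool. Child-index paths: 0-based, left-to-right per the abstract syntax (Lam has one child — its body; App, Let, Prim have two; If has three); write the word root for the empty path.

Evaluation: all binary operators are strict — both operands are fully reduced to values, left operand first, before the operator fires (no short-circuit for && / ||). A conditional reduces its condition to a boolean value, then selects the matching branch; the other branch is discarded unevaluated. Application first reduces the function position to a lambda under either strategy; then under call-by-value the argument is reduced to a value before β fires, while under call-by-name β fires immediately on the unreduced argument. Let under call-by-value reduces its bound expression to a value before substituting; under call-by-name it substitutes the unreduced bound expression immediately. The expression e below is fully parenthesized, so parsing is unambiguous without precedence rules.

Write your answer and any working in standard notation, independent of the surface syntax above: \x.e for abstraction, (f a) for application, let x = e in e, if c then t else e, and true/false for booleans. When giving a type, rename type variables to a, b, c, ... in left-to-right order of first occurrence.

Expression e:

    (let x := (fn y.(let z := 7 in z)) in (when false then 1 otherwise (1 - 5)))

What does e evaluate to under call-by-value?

Trace:
step 0: (let x = (\y.(let z = 7 in z)) in (if false then 1 else (1 - 5)))
step 1: [let@root] (if false then 1 else (1 - 5))
step 2: [if@root] (1 - 5)
step 3: [delta@root] -4

Answer: -4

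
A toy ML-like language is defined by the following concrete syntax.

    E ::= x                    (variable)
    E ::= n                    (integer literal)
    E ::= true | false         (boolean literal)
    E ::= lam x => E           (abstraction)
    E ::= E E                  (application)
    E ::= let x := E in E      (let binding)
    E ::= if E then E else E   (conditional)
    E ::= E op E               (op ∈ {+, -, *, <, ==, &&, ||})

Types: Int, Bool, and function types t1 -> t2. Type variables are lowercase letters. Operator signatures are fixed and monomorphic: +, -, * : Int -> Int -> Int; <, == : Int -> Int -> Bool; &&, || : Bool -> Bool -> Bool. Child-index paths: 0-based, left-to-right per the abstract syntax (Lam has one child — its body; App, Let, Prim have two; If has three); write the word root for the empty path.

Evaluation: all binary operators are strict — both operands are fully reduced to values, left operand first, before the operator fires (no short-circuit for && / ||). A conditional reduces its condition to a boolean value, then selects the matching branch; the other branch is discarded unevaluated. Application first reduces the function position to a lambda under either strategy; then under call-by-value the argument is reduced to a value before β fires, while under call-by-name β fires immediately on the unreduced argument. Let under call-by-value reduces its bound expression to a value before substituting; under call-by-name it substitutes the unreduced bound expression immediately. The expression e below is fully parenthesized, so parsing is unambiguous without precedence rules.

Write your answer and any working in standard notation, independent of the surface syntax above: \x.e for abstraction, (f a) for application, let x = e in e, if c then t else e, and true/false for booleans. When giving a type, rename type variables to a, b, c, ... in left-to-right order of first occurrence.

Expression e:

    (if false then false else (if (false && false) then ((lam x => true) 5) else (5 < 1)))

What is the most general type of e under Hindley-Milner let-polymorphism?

Answer: Bool

Trace:
  unify Bool ~ Bool
  unify Bool ~ Bool
  unify Bool ~ Bool
  unify Bool ~ Bool
\x._ : a -> Bool
  unify a -> Bool ~ Int -> b
  unify a ~ Int
  unify Bool ~ b
_ _ : Bool
  unify Int ~ Int
  unify Int ~ Int
  unify Bool ~ Bool
  unify Bool ~ Bool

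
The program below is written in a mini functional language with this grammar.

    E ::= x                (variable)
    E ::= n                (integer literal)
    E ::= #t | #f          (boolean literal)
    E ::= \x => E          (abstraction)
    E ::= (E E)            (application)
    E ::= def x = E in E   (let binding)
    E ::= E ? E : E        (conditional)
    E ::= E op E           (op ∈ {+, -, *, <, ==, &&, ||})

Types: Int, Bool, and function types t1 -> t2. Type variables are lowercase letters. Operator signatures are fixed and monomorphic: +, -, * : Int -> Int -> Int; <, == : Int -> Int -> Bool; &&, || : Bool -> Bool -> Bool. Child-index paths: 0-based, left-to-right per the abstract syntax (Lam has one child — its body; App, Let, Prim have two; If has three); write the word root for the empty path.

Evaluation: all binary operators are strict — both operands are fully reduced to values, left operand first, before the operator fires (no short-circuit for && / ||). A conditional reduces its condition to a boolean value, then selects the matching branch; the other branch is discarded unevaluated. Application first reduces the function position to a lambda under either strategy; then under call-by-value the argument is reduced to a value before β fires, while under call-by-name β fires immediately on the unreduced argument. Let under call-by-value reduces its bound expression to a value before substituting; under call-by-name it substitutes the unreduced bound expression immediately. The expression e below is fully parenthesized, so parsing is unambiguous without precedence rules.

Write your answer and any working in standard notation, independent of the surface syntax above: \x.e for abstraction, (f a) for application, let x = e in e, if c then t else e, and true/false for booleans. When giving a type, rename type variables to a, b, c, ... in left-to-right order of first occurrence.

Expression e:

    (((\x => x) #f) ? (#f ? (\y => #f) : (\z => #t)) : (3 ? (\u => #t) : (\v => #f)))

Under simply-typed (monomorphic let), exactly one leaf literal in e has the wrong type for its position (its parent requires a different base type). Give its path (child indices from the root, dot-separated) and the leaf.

Trace:
x : a
\x._ : a -> a
  unify a -> a ~ Bool -> b
  unify a ~ Bool
  unify Bool ~ b
_ _ : Bool
  unify Bool ~ Bool
  unify Bool ~ Bool
\y._ : c -> Bool
\z._ : d -> Bool
  unify c -> Bool ~ d -> Bool
  unify c ~ d
  unify Bool ~ Bool
  unify Int ~ Bool
  FAIL: mismatch Int ~ Bool

Answer: 2.0 : 3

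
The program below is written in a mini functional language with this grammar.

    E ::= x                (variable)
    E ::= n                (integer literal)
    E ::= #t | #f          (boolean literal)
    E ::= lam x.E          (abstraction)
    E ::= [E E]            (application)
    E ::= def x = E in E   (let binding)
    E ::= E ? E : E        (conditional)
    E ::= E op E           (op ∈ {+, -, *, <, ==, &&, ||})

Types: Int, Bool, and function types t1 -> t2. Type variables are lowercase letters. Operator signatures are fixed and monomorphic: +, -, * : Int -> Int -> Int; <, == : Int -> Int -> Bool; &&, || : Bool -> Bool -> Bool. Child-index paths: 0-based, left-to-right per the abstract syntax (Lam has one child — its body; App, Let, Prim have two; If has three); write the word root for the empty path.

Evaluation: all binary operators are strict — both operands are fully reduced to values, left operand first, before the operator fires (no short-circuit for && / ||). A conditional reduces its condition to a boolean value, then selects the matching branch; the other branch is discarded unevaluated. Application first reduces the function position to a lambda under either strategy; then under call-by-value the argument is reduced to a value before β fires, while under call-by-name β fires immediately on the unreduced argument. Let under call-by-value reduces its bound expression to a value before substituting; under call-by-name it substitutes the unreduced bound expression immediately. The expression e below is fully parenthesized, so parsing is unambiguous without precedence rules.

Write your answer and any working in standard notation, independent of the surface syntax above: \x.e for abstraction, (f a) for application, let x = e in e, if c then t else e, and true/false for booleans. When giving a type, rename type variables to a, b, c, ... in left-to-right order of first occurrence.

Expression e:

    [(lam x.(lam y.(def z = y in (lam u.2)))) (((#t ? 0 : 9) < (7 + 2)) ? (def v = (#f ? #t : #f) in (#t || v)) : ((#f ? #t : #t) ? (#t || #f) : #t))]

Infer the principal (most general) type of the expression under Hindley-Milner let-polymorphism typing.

Answer: a -> b -> Int

Working:
y : b
let z : b
\u._ : c -> Int
\y._ : b -> c -> Int
\x._ : a -> b -> c -> Int
  unify Bool ~ Bool
  unify Int ~ Int
  unify Int ~ Int
  unify Int ~ Int
  unify Int ~ Int
  unify Int ~ Int
  unify Bool ~ Bool
  unify Bool ~ Bool
  unify Bool ~ Bool
let v : Bool
  unify Bool ~ Bool
v : Bool
  unify Bool ~ Bool
  unify Bool ~ Bool
  unify Bool ~ Bool
  unify Bool ~ Bool
  unify Bool ~ Bool
  unify Bool ~ Bool
  unify Bool ~ Bool
  unify Bool ~ Bool
  unify a -> b -> c -> Int ~ Bool -> d
  unify a ~ Bool
  unify b -> c -> Int ~ d
_ _ : b -> c -> Int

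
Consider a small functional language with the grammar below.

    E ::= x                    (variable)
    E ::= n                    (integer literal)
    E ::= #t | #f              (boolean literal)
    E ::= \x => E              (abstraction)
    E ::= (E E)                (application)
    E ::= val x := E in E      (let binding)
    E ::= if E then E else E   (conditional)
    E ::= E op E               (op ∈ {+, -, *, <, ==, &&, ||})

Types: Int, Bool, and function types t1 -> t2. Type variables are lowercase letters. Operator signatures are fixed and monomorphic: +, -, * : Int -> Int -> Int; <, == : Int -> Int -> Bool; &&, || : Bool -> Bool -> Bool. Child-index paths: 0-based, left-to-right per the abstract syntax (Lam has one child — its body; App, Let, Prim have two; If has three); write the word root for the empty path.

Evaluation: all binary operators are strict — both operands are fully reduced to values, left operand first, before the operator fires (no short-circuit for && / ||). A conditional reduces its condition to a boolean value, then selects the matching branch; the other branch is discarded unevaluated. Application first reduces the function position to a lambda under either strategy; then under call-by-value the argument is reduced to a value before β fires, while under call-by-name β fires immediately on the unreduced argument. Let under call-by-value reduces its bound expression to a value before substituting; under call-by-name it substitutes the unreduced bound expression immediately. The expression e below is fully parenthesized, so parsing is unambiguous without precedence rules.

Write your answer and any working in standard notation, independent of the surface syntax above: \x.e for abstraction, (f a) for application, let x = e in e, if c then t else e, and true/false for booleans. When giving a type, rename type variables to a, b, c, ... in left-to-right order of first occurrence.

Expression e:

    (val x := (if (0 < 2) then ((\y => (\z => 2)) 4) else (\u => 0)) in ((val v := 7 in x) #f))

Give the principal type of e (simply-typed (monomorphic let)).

Answer: Int

Working:
  unify Int ~ Int
  unify Int ~ Int
  unify Bool ~ Bool
\z._ : b -> Int
\y._ : a -> b -> Int
  unify a -> b -> Int ~ Int -> c
  unify a ~ Int
  unify b -> Int ~ c
_ _ : b -> Int
\u._ : d -> Int
  unify b -> Int ~ d -> Int
  unify b ~ d
  unify Int ~ Int
let x : d -> Int
let v : Int
x : d -> Int
  unify d -> Int ~ Bool -> e
  unify d ~ Bool
  unify Int ~ e
_ _ : Int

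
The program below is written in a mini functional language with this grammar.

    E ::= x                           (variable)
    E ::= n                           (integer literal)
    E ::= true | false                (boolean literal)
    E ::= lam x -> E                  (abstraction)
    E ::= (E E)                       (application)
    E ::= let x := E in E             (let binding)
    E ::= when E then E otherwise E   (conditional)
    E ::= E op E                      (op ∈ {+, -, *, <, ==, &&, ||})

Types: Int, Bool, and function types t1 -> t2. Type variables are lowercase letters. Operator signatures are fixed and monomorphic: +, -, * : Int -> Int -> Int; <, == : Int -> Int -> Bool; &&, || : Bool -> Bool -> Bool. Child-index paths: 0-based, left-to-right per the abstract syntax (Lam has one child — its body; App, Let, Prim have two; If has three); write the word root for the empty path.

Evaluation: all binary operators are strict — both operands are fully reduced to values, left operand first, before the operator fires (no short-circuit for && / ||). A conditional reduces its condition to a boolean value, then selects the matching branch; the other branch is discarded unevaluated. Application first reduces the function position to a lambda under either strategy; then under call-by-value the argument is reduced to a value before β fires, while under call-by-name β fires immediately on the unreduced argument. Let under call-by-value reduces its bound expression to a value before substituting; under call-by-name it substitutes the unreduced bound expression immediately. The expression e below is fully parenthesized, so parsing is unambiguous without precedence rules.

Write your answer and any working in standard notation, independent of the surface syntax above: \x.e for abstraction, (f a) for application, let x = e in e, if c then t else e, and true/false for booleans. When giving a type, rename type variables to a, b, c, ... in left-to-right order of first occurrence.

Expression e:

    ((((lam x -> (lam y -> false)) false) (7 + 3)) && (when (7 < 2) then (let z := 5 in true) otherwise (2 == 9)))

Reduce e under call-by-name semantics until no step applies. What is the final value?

Answer: false

Derivation:
step 0: ((((\x.(\y.false)) false) (7 + 3)) && (if (7 < 2) then (let z = 5 in true) else (2 == 9)))
step 1: [beta@0.0] (((\y.false) (7 + 3)) && (if (7 < 2) then (let z = 5 in true) else (2 == 9)))
step 2: [beta@0] (false && (if (7 < 2) then (let z = 5 in true) else (2 == 9)))
step 3: [delta@1.0] (false && (if false then (let z = 5 in true) else (2 == 9)))
step 4: [if@1] (false && (2 == 9))
step 5: [delta@1] (false && false)
step 6: [delta@root] false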